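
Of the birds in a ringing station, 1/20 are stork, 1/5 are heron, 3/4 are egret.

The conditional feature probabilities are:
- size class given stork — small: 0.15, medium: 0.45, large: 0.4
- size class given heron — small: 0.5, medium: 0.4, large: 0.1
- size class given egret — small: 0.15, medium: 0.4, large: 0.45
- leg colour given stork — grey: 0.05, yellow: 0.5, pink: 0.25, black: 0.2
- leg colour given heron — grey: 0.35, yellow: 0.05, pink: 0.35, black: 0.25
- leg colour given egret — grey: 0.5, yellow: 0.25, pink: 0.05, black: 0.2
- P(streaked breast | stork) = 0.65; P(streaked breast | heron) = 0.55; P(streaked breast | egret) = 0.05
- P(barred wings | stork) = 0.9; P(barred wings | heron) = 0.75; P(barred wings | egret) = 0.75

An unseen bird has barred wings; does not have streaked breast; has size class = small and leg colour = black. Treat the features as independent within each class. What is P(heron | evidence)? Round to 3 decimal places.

0.338

stork: 0.05 × 0.15 × 0.2 × (1−0.65) × 0.9 = 0.0004725
heron: 0.2 × 0.5 × 0.25 × (1−0.55) × 0.75 = 0.0084375
egret: 0.75 × 0.15 × 0.2 × (1−0.05) × 0.75 = 0.01603125
P(heron | x) = 0.0084375 / 0.02494125 ≈ 0.338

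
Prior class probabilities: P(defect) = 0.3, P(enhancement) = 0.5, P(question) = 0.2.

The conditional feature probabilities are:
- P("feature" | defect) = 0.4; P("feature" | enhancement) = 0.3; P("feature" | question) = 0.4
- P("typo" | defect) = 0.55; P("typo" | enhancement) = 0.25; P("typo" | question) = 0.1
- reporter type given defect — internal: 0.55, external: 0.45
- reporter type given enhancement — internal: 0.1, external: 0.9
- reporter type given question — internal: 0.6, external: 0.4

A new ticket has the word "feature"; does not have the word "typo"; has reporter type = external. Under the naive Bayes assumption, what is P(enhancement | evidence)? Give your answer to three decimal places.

defect: 0.3 × 0.4 × (1−0.55) × 0.45 = 0.0243
enhancement: 0.5 × 0.3 × (1−0.25) × 0.9 = 0.10125
question: 0.2 × 0.4 × (1−0.1) × 0.4 = 0.0288
P(enhancement | x) = 0.10125 / 0.15435 ≈ 0.656

0.656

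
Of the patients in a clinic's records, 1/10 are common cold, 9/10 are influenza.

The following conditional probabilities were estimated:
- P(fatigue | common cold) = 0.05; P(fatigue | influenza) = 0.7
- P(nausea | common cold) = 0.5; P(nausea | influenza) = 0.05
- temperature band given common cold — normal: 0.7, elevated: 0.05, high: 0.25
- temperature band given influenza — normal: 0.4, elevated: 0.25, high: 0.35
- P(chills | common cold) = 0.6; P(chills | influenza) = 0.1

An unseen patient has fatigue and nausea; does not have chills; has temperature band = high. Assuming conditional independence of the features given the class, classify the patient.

influenza

common cold: 0.1 × 0.05 × 0.5 × 0.25 × (1−0.6) = 0.00025
influenza: 0.9 × 0.7 × 0.05 × 0.35 × (1−0.1) = 0.0099225
Highest score → influenza.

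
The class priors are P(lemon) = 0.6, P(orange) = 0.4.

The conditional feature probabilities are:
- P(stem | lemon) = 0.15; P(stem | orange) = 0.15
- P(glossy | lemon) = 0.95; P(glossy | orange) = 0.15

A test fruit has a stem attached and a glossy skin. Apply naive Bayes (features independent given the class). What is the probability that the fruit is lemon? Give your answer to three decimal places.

lemon: 0.6 × 0.15 × 0.95 = 0.0855
orange: 0.4 × 0.15 × 0.15 = 0.009
P(lemon | x) = 0.0855 / 0.0945 ≈ 0.905

0.905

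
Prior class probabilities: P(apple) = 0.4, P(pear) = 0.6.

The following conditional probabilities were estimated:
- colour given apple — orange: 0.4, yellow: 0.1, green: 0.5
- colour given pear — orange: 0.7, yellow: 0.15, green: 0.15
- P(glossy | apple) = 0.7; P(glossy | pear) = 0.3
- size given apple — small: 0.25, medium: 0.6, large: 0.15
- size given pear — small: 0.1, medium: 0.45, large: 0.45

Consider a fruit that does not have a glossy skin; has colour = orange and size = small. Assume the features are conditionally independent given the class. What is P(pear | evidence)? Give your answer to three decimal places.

apple: 0.4 × 0.4 × (1−0.7) × 0.25 = 0.012
pear: 0.6 × 0.7 × (1−0.3) × 0.1 = 0.0294
P(pear | x) = 0.0294 / 0.0414 ≈ 0.710

0.710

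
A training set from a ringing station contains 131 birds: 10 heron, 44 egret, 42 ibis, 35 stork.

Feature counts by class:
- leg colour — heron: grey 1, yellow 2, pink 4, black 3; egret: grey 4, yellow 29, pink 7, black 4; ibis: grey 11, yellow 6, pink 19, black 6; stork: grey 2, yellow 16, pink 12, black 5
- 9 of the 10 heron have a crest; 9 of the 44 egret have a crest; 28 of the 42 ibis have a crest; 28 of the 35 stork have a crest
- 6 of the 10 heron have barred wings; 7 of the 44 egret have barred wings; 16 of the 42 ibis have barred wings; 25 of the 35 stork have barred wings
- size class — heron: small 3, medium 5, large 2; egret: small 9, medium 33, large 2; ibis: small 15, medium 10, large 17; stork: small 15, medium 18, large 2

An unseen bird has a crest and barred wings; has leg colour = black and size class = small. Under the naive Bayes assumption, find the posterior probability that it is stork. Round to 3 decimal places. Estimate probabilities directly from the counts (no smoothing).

heron: (10/131) × (3/10) × (9/10) × (6/10) × (3/10) ≈ 0.00370992
egret: (44/131) × (4/44) × (9/44) × (7/44) × (9/44) ≈ 0.000203242
ibis: (42/131) × (6/42) × (28/42) × (16/42) × (15/42) ≈ 0.00415433
stork: (35/131) × (5/35) × (28/35) × (25/35) × (15/35) ≈ 0.00934725
P(stork | x) = 0.00934725 / 0.017414742 ≈ 0.537

0.537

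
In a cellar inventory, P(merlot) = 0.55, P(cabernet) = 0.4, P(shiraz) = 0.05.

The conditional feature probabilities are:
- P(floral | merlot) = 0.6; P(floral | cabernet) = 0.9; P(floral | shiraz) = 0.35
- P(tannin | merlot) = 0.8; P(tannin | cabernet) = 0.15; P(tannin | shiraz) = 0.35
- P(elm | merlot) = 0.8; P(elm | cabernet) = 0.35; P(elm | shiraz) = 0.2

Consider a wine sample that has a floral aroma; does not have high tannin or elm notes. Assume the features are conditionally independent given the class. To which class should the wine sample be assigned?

cabernet

merlot: 0.55 × 0.6 × (1−0.8) × (1−0.8) = 0.0132
cabernet: 0.4 × 0.9 × (1−0.15) × (1−0.35) = 0.1989
shiraz: 0.05 × 0.35 × (1−0.35) × (1−0.2) = 0.0091
Highest score → cabernet.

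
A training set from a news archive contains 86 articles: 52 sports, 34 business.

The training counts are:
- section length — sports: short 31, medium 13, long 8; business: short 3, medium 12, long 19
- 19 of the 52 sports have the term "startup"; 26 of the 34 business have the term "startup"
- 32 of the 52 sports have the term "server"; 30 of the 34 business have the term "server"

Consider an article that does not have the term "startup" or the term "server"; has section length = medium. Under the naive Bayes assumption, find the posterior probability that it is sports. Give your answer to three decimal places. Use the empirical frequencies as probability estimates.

0.905

sports: (52/86) × (13/52) × (33/52) × (20/52) ≈ 0.0368962
business: (34/86) × (12/34) × (8/34) × (4/34) ≈ 0.00386256
P(sports | x) = 0.0368962 / 0.04075876 ≈ 0.905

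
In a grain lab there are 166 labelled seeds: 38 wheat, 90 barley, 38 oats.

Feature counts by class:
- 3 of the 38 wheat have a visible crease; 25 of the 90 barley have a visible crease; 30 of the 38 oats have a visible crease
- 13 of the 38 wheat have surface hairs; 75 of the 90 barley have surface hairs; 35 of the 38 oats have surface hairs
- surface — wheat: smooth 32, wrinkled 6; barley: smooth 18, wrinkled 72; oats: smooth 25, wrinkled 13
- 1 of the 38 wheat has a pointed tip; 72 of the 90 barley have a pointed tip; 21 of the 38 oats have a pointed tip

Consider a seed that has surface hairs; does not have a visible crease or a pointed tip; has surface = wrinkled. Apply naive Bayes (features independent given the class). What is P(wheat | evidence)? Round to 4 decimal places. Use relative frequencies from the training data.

wheat: (38/166) × (35/38) × (13/38) × (6/38) × (37/38) ≈ 0.0110893
barley: (90/166) × (65/90) × (75/90) × (72/90) × (18/90) ≈ 0.0522088
oats: (38/166) × (8/38) × (35/38) × (13/38) × (17/38) ≈ 0.00679347
P(wheat | x) = 0.0110893 / 0.07009157 ≈ 0.1582

0.1582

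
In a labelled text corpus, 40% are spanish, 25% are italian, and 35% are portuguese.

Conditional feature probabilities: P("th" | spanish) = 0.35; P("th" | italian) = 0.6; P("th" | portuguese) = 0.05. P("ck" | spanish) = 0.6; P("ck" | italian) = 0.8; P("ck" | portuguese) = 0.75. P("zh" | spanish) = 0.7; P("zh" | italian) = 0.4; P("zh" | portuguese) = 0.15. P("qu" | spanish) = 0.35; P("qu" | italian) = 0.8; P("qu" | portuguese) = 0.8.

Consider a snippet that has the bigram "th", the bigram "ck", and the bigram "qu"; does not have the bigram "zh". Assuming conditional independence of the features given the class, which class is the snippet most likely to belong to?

italian

spanish: 0.4 × 0.35 × 0.6 × (1−0.7) × 0.35 = 0.00882
italian: 0.25 × 0.6 × 0.8 × (1−0.4) × 0.8 = 0.0576
portuguese: 0.35 × 0.05 × 0.75 × (1−0.15) × 0.8 = 0.008925
Highest score → italian.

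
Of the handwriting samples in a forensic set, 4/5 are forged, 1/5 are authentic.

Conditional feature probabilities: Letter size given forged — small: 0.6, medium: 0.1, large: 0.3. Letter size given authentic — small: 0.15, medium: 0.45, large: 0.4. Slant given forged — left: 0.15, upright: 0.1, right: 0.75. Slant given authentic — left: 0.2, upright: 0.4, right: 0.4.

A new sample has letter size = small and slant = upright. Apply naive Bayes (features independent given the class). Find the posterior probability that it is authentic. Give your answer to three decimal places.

forged: 0.8 × 0.6 × 0.1 = 0.048
authentic: 0.2 × 0.15 × 0.4 = 0.012
P(authentic | x) = 0.012 / 0.06 ≈ 0.200

0.200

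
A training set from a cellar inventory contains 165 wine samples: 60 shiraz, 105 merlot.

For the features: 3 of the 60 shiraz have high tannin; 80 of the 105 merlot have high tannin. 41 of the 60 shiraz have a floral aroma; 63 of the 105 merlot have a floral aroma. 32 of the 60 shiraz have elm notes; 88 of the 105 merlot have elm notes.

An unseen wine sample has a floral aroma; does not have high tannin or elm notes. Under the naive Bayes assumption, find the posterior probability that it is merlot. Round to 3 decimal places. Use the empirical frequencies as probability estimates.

shiraz: (60/165) × (57/60) × (41/60) × (28/60) ≈ 0.110162
merlot: (105/165) × (25/105) × (63/105) × (17/105) ≈ 0.0147186
P(merlot | x) = 0.0147186 / 0.1248806 ≈ 0.118

0.118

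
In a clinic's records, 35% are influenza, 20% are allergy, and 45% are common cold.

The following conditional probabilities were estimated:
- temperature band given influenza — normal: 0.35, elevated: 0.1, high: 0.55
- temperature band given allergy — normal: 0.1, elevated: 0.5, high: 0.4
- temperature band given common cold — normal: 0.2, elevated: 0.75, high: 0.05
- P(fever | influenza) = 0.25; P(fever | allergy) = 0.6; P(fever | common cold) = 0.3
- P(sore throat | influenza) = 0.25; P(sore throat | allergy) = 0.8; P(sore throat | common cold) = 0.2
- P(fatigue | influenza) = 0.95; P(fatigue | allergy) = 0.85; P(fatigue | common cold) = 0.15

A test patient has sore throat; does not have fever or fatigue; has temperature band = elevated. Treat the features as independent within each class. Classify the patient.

influenza: 0.35 × 0.1 × (1−0.25) × 0.25 × (1−0.95) = 0.000328125
allergy: 0.2 × 0.5 × (1−0.6) × 0.8 × (1−0.85) = 0.0048
common cold: 0.45 × 0.75 × (1−0.3) × 0.2 × (1−0.15) = 0.0401625
Highest score → common cold.

common cold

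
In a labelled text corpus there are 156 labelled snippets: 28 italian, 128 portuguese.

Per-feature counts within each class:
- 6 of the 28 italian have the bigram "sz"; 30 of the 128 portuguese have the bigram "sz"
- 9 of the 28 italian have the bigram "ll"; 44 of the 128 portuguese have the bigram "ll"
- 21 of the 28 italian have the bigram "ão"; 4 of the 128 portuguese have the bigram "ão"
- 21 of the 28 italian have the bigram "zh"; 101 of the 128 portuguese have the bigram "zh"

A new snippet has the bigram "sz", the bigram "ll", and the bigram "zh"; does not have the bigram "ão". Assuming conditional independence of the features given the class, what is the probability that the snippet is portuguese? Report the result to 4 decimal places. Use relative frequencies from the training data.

italian: (28/156) × (6/28) × (9/28) × (7/28) × (21/28) ≈ 0.00231799
portuguese: (128/156) × (30/128) × (44/128) × (124/128) × (101/128) ≈ 0.0505315
P(portuguese | x) = 0.0505315 / 0.05284949 ≈ 0.9561

0.9561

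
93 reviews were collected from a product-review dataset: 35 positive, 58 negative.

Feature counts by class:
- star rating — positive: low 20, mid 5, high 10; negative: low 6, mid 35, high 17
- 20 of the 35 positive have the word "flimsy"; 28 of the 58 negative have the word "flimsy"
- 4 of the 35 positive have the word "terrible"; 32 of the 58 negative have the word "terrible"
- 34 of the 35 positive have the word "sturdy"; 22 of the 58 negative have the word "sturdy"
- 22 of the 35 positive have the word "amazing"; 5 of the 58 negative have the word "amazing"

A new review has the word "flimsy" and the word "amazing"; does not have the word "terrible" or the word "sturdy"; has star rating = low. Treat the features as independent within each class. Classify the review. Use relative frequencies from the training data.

positive

positive: (35/93) × (20/35) × (20/35) × (31/35) × (1/35) × (22/35) ≈ 0.00195474
negative: (58/93) × (6/58) × (28/58) × (26/58) × (36/58) × (5/58) ≈ 0.000747068
Highest score → positive.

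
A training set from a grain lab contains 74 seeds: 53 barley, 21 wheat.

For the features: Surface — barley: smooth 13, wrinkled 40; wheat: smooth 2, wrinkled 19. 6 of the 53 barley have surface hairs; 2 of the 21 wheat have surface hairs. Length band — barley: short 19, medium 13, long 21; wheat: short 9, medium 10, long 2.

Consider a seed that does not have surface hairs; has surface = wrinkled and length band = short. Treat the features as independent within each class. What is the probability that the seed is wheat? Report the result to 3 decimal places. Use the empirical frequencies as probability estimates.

barley: (53/74) × (40/53) × (47/53) × (19/53) ≈ 0.171841
wheat: (21/74) × (19/21) × (19/21) × (9/21) ≈ 0.0995587
P(wheat | x) = 0.0995587 / 0.2713997 ≈ 0.367

0.367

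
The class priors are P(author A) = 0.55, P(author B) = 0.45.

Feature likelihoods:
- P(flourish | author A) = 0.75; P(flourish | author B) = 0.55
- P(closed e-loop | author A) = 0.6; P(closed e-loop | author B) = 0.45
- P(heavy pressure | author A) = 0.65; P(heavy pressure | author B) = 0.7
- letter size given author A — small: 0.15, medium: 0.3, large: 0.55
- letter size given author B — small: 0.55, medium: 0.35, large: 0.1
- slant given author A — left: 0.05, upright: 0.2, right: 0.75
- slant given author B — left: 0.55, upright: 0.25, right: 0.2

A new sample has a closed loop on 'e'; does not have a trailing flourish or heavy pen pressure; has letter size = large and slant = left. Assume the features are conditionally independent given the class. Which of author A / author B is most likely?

author A: 0.55 × (1−0.75) × 0.6 × (1−0.65) × 0.55 × 0.05 = 0.0007940625
author B: 0.45 × (1−0.55) × 0.45 × (1−0.7) × 0.1 × 0.55 = 0.0015035625
Highest score → author B.

author B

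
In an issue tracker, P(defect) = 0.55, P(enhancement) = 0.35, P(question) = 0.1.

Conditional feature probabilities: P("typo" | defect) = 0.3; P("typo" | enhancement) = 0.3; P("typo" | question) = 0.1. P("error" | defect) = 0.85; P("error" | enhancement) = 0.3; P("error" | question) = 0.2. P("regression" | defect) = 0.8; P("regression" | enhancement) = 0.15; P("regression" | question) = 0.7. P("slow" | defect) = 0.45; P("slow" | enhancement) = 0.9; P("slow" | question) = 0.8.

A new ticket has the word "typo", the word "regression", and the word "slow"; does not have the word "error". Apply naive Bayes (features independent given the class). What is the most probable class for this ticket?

enhancement

defect: 0.55 × 0.3 × (1−0.85) × 0.8 × 0.45 = 0.00891
enhancement: 0.35 × 0.3 × (1−0.3) × 0.15 × 0.9 = 0.0099225
question: 0.1 × 0.1 × (1−0.2) × 0.7 × 0.8 = 0.00448
Highest score → enhancement.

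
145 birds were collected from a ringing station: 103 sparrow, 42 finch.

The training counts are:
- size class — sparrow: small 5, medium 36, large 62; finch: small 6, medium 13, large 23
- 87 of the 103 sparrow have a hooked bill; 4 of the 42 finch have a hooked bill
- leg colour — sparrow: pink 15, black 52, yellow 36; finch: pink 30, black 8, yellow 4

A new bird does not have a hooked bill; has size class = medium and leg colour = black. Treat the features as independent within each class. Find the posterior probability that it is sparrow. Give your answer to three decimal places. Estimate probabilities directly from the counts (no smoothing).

0.558

sparrow: (103/145) × (36/103) × (16/103) × (52/103) ≈ 0.0194708
finch: (42/145) × (13/42) × (38/42) × (8/42) ≈ 0.0154508
P(sparrow | x) = 0.0194708 / 0.0349216 ≈ 0.558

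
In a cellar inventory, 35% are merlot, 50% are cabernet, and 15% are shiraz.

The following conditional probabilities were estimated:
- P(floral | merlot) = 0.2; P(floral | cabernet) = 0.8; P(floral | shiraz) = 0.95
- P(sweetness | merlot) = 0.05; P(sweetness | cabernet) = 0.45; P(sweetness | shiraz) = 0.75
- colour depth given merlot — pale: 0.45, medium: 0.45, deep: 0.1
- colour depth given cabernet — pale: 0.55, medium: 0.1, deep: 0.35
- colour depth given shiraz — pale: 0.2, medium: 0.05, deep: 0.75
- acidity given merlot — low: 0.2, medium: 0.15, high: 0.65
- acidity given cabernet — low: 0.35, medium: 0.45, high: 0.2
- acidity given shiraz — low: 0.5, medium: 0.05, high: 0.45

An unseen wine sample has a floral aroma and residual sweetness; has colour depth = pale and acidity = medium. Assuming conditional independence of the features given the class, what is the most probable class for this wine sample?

cabernet

merlot: 0.35 × 0.2 × 0.05 × 0.45 × 0.15 = 0.00023625
cabernet: 0.5 × 0.8 × 0.45 × 0.55 × 0.45 = 0.04455
shiraz: 0.15 × 0.95 × 0.75 × 0.2 × 0.05 = 0.00106875
Highest score → cabernet.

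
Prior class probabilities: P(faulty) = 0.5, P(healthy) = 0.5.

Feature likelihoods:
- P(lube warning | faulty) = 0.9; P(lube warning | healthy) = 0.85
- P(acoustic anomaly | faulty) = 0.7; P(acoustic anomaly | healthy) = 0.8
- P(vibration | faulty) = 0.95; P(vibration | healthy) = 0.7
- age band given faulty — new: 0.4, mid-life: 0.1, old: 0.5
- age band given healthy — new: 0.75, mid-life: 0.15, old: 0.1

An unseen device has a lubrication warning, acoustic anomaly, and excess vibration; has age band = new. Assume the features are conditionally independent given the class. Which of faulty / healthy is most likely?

healthy

faulty: 0.5 × 0.9 × 0.7 × 0.95 × 0.4 = 0.1197
healthy: 0.5 × 0.85 × 0.8 × 0.7 × 0.75 = 0.1785
Highest score → healthy.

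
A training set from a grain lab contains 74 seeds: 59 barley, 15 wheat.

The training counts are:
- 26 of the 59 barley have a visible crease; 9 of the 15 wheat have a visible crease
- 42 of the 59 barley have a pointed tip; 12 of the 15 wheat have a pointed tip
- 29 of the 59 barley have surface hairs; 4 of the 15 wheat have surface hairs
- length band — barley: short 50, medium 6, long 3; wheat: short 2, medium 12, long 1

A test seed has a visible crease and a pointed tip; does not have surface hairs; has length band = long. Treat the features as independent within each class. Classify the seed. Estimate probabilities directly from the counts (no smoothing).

barley

barley: (59/74) × (26/59) × (42/59) × (30/59) × (3/59) ≈ 0.00646662
wheat: (15/74) × (9/15) × (12/15) × (11/15) × (1/15) ≈ 0.00475676
Highest score → barley.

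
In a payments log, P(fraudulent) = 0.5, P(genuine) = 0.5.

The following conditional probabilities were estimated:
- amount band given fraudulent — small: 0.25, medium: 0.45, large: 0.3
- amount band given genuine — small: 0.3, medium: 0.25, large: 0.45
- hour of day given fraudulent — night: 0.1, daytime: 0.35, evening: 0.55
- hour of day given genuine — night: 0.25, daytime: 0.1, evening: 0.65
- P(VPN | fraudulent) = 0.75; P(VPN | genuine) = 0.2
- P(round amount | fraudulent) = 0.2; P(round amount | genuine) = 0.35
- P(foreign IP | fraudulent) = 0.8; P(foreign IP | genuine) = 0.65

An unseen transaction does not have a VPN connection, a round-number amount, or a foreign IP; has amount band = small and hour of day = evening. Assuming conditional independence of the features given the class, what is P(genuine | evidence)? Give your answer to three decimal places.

fraudulent: 0.5 × 0.25 × 0.55 × (1−0.75) × (1−0.2) × (1−0.8) = 0.00275
genuine: 0.5 × 0.3 × 0.65 × (1−0.2) × (1−0.35) × (1−0.65) = 0.017745
P(genuine | x) = 0.017745 / 0.020495 ≈ 0.866

0.866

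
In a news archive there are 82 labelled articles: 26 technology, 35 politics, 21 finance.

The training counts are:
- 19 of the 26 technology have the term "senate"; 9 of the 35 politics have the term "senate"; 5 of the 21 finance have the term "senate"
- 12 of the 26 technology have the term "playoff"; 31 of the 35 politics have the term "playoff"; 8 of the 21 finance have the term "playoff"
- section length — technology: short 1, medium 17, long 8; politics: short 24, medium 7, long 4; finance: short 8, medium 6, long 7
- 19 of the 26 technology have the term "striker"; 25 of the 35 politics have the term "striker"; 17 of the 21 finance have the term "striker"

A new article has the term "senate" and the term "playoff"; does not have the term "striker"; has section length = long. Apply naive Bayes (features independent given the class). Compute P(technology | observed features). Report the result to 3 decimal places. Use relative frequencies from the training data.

technology: (26/82) × (19/26) × (12/26) × (8/26) × (7/26) ≈ 0.00885909
politics: (35/82) × (9/35) × (31/35) × (4/35) × (10/35) ≈ 0.00317429
finance: (21/82) × (5/21) × (8/21) × (7/21) × (4/21) ≈ 0.00147484
P(technology | x) = 0.00885909 / 0.01350822 ≈ 0.656

0.656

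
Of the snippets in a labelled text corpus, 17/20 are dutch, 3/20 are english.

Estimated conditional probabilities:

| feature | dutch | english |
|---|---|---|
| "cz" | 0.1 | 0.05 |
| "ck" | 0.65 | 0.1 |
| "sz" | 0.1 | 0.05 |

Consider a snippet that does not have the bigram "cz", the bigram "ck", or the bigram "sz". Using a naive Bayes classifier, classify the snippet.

dutch: 0.85 × (1−0.1) × (1−0.65) × (1−0.1) = 0.240975
english: 0.15 × (1−0.05) × (1−0.1) × (1−0.05) = 0.1218375
Highest score → dutch.

dutch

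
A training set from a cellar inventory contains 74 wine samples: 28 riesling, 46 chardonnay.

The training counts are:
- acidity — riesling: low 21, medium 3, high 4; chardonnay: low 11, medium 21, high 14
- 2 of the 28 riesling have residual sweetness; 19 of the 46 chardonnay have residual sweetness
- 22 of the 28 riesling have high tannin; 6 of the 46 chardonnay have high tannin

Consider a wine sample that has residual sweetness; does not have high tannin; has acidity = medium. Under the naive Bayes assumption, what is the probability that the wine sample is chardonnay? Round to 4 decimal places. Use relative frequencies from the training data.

0.9939

riesling: (28/74) × (3/28) × (2/28) × (6/28) ≈ 0.000620518
chardonnay: (46/74) × (21/46) × (19/46) × (40/46) ≈ 0.101926
P(chardonnay | x) = 0.101926 / 0.102546518 ≈ 0.9939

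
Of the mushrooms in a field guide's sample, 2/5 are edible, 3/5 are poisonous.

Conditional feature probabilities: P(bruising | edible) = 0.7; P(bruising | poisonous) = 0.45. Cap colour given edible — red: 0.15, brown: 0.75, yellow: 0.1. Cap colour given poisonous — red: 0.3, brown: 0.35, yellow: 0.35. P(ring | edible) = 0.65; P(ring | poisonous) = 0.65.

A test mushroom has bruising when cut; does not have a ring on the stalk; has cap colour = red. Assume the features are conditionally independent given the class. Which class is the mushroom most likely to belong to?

poisonous

edible: 0.4 × 0.7 × 0.15 × (1−0.65) = 0.0147
poisonous: 0.6 × 0.45 × 0.3 × (1−0.65) = 0.02835
Highest score → poisonous.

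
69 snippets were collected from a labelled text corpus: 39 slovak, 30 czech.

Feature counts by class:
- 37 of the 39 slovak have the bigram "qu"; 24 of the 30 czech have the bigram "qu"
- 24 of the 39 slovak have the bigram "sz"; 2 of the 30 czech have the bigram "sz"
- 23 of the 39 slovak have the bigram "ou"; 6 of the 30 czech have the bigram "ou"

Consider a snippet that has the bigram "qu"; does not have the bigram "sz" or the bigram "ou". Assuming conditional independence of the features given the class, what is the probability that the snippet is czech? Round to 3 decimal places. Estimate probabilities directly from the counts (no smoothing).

0.754

slovak: (39/69) × (37/39) × (15/39) × (16/39) ≈ 0.0846125
czech: (30/69) × (24/30) × (28/30) × (24/30) ≈ 0.25971
P(czech | x) = 0.25971 / 0.3443225 ≈ 0.754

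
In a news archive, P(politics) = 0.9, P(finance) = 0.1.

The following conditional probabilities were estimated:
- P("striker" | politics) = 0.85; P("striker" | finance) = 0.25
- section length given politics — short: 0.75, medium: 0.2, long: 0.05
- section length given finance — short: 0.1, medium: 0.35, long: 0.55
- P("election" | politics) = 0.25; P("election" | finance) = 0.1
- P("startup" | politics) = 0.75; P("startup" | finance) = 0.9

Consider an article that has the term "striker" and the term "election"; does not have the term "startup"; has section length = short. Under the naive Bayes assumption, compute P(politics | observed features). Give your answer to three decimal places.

politics: 0.9 × 0.85 × 0.75 × 0.25 × (1−0.75) = 0.035859375
finance: 0.1 × 0.25 × 0.1 × 0.1 × (1−0.9) = 0.000025
P(politics | x) = 0.035859375 / 0.035884375 ≈ 0.999

0.999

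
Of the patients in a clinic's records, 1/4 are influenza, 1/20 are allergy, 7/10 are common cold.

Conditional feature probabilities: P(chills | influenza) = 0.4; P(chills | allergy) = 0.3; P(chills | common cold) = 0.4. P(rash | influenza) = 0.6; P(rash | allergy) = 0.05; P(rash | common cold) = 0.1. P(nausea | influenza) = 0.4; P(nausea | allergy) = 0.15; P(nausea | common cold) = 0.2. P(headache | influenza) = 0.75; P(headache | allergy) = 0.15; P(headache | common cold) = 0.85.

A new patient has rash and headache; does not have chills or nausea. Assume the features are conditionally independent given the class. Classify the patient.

influenza: 0.25 × (1−0.4) × 0.6 × (1−0.4) × 0.75 = 0.0405
allergy: 0.05 × (1−0.3) × 0.05 × (1−0.15) × 0.15 = 0.000223125
common cold: 0.7 × (1−0.4) × 0.1 × (1−0.2) × 0.85 = 0.02856
Highest score → influenza.

influenza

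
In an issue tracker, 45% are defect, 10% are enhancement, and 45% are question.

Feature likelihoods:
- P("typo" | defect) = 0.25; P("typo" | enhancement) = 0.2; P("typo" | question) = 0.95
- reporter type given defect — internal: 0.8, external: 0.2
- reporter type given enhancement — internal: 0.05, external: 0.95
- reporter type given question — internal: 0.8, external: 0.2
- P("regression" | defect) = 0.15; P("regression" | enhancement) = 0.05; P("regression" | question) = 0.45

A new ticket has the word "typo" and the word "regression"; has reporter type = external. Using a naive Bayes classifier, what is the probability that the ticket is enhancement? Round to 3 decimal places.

0.022

defect: 0.45 × 0.25 × 0.2 × 0.15 = 0.003375
enhancement: 0.1 × 0.2 × 0.95 × 0.05 = 0.00095
question: 0.45 × 0.95 × 0.2 × 0.45 = 0.038475
P(enhancement | x) = 0.00095 / 0.0428 ≈ 0.022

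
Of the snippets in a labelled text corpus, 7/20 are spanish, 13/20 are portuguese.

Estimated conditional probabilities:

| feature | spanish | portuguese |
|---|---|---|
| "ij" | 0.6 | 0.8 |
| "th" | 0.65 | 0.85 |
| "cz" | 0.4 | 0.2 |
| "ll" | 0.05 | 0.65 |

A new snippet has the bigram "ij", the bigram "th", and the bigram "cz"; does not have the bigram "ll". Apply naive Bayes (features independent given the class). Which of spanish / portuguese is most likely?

spanish: 0.35 × 0.6 × 0.65 × 0.4 × (1−0.05) = 0.05187
portuguese: 0.65 × 0.8 × 0.85 × 0.2 × (1−0.65) = 0.03094
Highest score → spanish.

spanish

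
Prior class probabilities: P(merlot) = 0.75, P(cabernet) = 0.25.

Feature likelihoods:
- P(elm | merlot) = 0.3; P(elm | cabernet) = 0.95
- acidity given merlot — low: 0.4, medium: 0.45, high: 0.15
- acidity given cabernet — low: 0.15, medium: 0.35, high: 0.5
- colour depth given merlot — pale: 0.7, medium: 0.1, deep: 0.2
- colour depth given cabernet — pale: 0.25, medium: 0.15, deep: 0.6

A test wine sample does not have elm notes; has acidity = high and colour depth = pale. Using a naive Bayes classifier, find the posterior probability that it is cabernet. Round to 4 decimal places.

0.0276

merlot: 0.75 × (1−0.3) × 0.15 × 0.7 = 0.055125
cabernet: 0.25 × (1−0.95) × 0.5 × 0.25 = 0.0015625
P(cabernet | x) = 0.0015625 / 0.0566875 ≈ 0.0276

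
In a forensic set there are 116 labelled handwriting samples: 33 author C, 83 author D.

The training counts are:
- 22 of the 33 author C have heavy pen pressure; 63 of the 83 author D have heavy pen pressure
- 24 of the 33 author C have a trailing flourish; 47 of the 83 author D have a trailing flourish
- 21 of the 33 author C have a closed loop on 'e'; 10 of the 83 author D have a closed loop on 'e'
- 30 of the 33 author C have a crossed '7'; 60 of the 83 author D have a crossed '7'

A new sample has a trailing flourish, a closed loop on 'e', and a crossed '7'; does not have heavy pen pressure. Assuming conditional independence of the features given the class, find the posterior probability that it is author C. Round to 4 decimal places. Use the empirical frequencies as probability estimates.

0.8243

author C: (33/116) × (11/33) × (24/33) × (21/33) × (30/33) ≈ 0.0398974
author D: (83/116) × (20/83) × (47/83) × (10/83) × (60/83) ≈ 0.00850329
P(author C | x) = 0.0398974 / 0.04840069 ≈ 0.8243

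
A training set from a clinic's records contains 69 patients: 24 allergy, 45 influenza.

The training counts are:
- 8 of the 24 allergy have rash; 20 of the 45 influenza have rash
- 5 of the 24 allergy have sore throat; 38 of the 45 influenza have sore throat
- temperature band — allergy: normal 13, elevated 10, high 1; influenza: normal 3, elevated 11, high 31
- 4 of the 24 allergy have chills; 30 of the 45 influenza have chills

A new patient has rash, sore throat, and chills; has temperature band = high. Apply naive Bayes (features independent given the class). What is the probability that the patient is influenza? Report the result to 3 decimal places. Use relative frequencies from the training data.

0.999

allergy: (24/69) × (8/24) × (5/24) × (1/24) × (4/24) ≈ 0.00016774
influenza: (45/69) × (20/45) × (38/45) × (31/45) × (30/45) ≈ 0.112411
P(influenza | x) = 0.112411 / 0.11257874 ≈ 0.999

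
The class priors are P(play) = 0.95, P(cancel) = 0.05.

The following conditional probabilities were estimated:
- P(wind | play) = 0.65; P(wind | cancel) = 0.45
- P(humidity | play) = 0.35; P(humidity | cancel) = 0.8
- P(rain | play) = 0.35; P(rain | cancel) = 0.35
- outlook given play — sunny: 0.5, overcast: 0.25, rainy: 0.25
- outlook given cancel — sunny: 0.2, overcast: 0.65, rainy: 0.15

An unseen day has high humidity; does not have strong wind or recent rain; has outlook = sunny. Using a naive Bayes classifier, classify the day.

play

play: 0.95 × (1−0.65) × 0.35 × (1−0.35) × 0.5 = 0.037821875
cancel: 0.05 × (1−0.45) × 0.8 × (1−0.35) × 0.2 = 0.00286
Highest score → play.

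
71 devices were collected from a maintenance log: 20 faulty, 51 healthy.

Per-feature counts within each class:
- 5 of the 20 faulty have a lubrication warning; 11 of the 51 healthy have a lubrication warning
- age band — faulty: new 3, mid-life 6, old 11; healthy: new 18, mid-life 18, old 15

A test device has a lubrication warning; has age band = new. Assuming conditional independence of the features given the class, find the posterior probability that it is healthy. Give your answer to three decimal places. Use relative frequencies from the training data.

0.838

faulty: (20/71) × (5/20) × (3/20) ≈ 0.0105634
healthy: (51/71) × (11/51) × (18/51) ≈ 0.054681
P(healthy | x) = 0.054681 / 0.0652444 ≈ 0.838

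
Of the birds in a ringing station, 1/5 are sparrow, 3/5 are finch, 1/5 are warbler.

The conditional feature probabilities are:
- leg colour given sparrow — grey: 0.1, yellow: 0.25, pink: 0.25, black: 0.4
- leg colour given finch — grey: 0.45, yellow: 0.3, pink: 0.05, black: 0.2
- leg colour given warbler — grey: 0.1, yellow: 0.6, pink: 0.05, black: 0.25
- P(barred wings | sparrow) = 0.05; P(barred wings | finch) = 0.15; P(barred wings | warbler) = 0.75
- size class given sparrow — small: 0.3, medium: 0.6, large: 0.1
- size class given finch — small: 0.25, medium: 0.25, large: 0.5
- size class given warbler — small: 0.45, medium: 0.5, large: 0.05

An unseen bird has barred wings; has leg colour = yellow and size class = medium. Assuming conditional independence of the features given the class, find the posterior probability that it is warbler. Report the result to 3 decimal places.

sparrow: 0.2 × 0.25 × 0.05 × 0.6 = 0.0015
finch: 0.6 × 0.3 × 0.15 × 0.25 = 0.00675
warbler: 0.2 × 0.6 × 0.75 × 0.5 = 0.045
P(warbler | x) = 0.045 / 0.05325 ≈ 0.845

0.845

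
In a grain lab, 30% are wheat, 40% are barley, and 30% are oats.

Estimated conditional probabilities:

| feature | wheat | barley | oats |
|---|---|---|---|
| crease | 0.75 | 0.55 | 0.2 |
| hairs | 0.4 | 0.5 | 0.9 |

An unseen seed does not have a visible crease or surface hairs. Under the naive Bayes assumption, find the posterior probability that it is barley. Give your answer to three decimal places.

wheat: 0.3 × (1−0.75) × (1−0.4) = 0.045
barley: 0.4 × (1−0.55) × (1−0.5) = 0.09
oats: 0.3 × (1−0.2) × (1−0.9) = 0.024
P(barley | x) = 0.09 / 0.159 ≈ 0.566

0.566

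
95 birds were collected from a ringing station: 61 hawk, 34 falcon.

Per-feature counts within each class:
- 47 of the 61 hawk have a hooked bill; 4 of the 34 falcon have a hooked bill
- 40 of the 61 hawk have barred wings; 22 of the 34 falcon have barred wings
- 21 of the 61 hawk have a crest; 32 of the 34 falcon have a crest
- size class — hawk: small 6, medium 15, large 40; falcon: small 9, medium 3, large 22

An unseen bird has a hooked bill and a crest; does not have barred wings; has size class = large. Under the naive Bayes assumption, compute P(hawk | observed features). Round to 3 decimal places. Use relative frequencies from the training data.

hawk: (61/95) × (47/61) × (21/61) × (21/61) × (40/61) ≈ 0.0384488
falcon: (34/95) × (4/34) × (12/34) × (32/34) × (22/34) ≈ 0.0090501
P(hawk | x) = 0.0384488 / 0.0474989 ≈ 0.809

0.809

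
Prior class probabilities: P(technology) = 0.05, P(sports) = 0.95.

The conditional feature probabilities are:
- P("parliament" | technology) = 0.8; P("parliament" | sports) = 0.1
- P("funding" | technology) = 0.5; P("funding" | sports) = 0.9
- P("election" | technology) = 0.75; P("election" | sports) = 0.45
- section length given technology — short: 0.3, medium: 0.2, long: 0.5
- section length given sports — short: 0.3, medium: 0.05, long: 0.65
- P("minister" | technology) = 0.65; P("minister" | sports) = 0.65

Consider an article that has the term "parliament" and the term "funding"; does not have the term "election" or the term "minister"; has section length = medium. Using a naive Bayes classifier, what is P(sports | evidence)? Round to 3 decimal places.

technology: 0.05 × 0.8 × 0.5 × (1−0.75) × 0.2 × (1−0.65) = 0.00035
sports: 0.95 × 0.1 × 0.9 × (1−0.45) × 0.05 × (1−0.65) = 0.0008229375
P(sports | x) = 0.0008229375 / 0.0011729375 ≈ 0.702

0.702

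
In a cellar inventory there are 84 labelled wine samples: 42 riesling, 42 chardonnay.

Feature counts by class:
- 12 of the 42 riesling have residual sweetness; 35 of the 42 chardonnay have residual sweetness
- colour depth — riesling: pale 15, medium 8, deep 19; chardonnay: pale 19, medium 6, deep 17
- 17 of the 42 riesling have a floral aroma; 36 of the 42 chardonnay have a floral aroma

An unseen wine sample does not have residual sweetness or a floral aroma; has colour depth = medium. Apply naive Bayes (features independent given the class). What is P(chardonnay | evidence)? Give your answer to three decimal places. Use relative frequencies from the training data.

0.040

riesling: (42/84) × (30/42) × (8/42) × (25/42) ≈ 0.0404924
chardonnay: (42/84) × (7/42) × (6/42) × (6/42) ≈ 0.00170068
P(chardonnay | x) = 0.00170068 / 0.04219308 ≈ 0.040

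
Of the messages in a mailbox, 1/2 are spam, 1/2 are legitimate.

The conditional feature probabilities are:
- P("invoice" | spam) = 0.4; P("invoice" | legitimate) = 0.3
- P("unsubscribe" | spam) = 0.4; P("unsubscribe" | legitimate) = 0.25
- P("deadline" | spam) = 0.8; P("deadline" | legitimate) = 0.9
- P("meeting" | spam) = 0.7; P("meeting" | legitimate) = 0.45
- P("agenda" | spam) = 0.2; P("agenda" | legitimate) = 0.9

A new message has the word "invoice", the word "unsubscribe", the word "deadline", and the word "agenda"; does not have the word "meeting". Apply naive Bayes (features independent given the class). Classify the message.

spam: 0.5 × 0.4 × 0.4 × 0.8 × (1−0.7) × 0.2 = 0.00384
legitimate: 0.5 × 0.3 × 0.25 × 0.9 × (1−0.45) × 0.9 = 0.01670625
Highest score → legitimate.

legitimate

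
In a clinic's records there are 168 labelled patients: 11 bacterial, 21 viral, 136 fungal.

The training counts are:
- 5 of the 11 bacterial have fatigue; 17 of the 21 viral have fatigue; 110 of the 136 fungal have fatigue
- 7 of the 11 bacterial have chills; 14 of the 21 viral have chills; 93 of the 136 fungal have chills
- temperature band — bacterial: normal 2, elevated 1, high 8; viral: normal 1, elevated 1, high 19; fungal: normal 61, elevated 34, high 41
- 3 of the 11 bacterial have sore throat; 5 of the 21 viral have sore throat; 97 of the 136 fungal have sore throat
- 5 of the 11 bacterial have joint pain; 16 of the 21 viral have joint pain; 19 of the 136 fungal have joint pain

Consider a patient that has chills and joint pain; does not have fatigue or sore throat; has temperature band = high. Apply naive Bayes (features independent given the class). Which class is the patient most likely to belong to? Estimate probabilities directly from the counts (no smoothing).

bacterial: (11/168) × (6/11) × (7/11) × (8/11) × (8/11) × (5/11) ≈ 0.00546411
viral: (21/168) × (4/21) × (14/21) × (19/21) × (16/21) × (16/21) ≈ 0.00833672
fungal: (136/168) × (26/136) × (93/136) × (41/136) × (39/136) × (19/136) ≈ 0.00127818
Highest score → viral.

viral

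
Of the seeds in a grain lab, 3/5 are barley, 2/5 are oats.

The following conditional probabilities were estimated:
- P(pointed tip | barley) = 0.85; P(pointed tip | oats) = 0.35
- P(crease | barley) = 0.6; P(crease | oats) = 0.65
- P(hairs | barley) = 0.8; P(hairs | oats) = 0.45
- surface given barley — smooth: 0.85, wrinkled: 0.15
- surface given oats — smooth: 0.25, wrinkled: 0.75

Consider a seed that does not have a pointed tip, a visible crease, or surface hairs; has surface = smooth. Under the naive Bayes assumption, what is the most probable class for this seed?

oats

barley: 0.6 × (1−0.85) × (1−0.6) × (1−0.8) × 0.85 = 0.00612
oats: 0.4 × (1−0.35) × (1−0.65) × (1−0.45) × 0.25 = 0.0125125
Highest score → oats.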